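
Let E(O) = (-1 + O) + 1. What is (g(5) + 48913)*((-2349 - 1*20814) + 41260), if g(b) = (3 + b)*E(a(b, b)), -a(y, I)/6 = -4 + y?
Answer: 884309905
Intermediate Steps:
a(y, I) = 24 - 6*y (a(y, I) = -6*(-4 + y) = 24 - 6*y)
E(O) = O
g(b) = (3 + b)*(24 - 6*b)
(g(5) + 48913)*((-2349 - 1*20814) + 41260) = ((72 - 6*5**2 + 6*5) + 48913)*((-2349 - 1*20814) + 41260) = ((72 - 6*25 + 30) + 48913)*((-2349 - 20814) + 41260) = ((72 - 150 + 30) + 48913)*(-23163 + 41260) = (-48 + 48913)*18097 = 48865*18097 = 884309905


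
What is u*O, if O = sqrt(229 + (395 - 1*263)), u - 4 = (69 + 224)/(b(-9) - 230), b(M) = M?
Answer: 12597/239 ≈ 52.707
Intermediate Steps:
u = 663/239 (u = 4 + (69 + 224)/(-9 - 230) = 4 + 293/(-239) = 4 + 293*(-1/239) = 4 - 293/239 = 663/239 ≈ 2.7741)
O = 19 (O = sqrt(229 + (395 - 263)) = sqrt(229 + 132) = sqrt(361) = 19)
u*O = (663/239)*19 = 12597/239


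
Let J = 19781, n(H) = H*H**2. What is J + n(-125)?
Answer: -1933344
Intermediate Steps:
n(H) = H**3
J + n(-125) = 19781 + (-125)**3 = 19781 - 1953125 = -1933344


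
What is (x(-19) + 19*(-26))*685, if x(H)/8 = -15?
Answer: -420590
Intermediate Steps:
x(H) = -120 (x(H) = 8*(-15) = -120)
(x(-19) + 19*(-26))*685 = (-120 + 19*(-26))*685 = (-120 - 494)*685 = -614*685 = -420590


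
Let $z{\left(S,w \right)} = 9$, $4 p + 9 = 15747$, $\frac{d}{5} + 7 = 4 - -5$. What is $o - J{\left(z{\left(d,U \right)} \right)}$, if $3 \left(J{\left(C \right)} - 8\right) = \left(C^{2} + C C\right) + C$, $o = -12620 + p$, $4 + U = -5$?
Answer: $- \frac{17501}{2} \approx -8750.5$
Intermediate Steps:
$U = -9$ ($U = -4 - 5 = -9$)
$d = 10$ ($d = -35 + 5 \left(4 - -5\right) = -35 + 5 \left(4 + 5\right) = -35 + 5 \cdot 9 = -35 + 45 = 10$)
$p = \frac{7869}{2}$ ($p = - \frac{9}{4} + \frac{1}{4} \cdot 15747 = - \frac{9}{4} + \frac{15747}{4} = \frac{7869}{2} \approx 3934.5$)
$o = - \frac{17371}{2}$ ($o = -12620 + \frac{7869}{2} = - \frac{17371}{2} \approx -8685.5$)
$J{\left(C \right)} = 8 + \frac{C}{3} + \frac{2 C^{2}}{3}$ ($J{\left(C \right)} = 8 + \frac{\left(C^{2} + C C\right) + C}{3} = 8 + \frac{\left(C^{2} + C^{2}\right) + C}{3} = 8 + \frac{2 C^{2} + C}{3} = 8 + \frac{C + 2 C^{2}}{3} = 8 + \left(\frac{C}{3} + \frac{2 C^{2}}{3}\right) = 8 + \frac{C}{3} + \frac{2 C^{2}}{3}$)
$o - J{\left(z{\left(d,U \right)} \right)} = - \frac{17371}{2} - \left(8 + \frac{1}{3} \cdot 9 + \frac{2 \cdot 9^{2}}{3}\right) = - \frac{17371}{2} - \left(8 + 3 + \frac{2}{3} \cdot 81\right) = - \frac{17371}{2} - \left(8 + 3 + 54\right) = - \frac{17371}{2} - 65 = - \frac{17501}{2}$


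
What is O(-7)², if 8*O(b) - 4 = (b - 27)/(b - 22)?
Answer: 5625/13456 ≈ 0.41803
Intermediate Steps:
O(b) = ½ + (-27 + b)/(8*(-22 + b)) (O(b) = ½ + ((b - 27)/(b - 22))/8 = ½ + ((-27 + b)/(-22 + b))/8 = ½ + (-27 + b)/(8*(-22 + b)))
O(-7)² = (5*(-23 - 7)/(8*(-22 - 7)))² = ((5/8)*(-30)/(-29))² = ((5/8)*(-1/29)*(-30))² = (75/116)² = 5625/13456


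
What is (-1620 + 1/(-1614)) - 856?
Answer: -3996265/1614 ≈ -2476.0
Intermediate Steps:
(-1620 + 1/(-1614)) - 856 = (-1620 - 1/1614) - 856 = -2614681/1614 - 856 = -3996265/1614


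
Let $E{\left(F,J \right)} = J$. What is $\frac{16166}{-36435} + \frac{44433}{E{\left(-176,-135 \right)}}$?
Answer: $- \frac{4002713}{12145} \approx -329.58$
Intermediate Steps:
$\frac{16166}{-36435} + \frac{44433}{E{\left(-176,-135 \right)}} = \frac{16166}{-36435} + \frac{44433}{-135} = 16166 \left(- \frac{1}{36435}\right) + 44433 \left(- \frac{1}{135}\right) = - \frac{16166}{36435} - \frac{4937}{15} = - \frac{4002713}{12145}$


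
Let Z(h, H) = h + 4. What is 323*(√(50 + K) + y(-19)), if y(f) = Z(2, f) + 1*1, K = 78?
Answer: 2261 + 2584*√2 ≈ 5915.3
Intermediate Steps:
Z(h, H) = 4 + h
y(f) = 7 (y(f) = (4 + 2) + 1*1 = 6 + 1 = 7)
323*(√(50 + K) + y(-19)) = 323*(√(50 + 78) + 7) = 323*(√128 + 7) = 323*(8*√2 + 7) = 323*(7 + 8*√2) = 2261 + 2584*√2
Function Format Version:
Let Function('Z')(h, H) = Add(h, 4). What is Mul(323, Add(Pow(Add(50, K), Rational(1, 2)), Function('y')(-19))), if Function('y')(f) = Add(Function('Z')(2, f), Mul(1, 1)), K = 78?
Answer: Add(2261, Mul(2584, Pow(2, Rational(1, 2)))) ≈ 5915.3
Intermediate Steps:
Function('Z')(h, H) = Add(4, h)
Function('y')(f) = 7 (Function('y')(f) = Add(Add(4, 2), Mul(1, 1)) = Add(6, 1) = 7)
Mul(323, Add(Pow(Add(50, K), Rational(1, 2)), Function('y')(-19))) = Mul(323, Add(Pow(Add(50, 78), Rational(1, 2)), 7)) = Mul(323, Add(Pow(128, Rational(1, 2)), 7)) = Mul(323, Add(Mul(8, Pow(2, Rational(1, 2))), 7)) = Mul(323, Add(7, Mul(8, Pow(2, Rational(1, 2))))) = Add(2261, Mul(2584, Pow(2, Rational(1, 2))))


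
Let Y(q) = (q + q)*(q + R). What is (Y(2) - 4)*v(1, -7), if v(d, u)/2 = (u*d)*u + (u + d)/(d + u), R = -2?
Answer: -400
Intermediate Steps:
Y(q) = 2*q*(-2 + q) (Y(q) = (q + q)*(q - 2) = (2*q)*(-2 + q) = 2*q*(-2 + q))
v(d, u) = 2 + 2*d*u² (v(d, u) = 2*((u*d)*u + (u + d)/(d + u)) = 2*((d*u)*u + (d + u)/(d + u)) = 2*(d*u² + 1) = 2*(1 + d*u²) = 2 + 2*d*u²)
(Y(2) - 4)*v(1, -7) = (2*2*(-2 + 2) - 4)*(2 + 2*1*(-7)²) = (2*2*0 - 4)*(2 + 2*1*49) = (0 - 4)*(2 + 98) = -4*100 = -400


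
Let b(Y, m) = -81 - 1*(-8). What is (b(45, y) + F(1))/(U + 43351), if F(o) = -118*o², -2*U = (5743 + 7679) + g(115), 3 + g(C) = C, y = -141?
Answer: -191/36584 ≈ -0.0052209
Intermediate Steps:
g(C) = -3 + C
b(Y, m) = -73 (b(Y, m) = -81 + 8 = -73)
U = -6767 (U = -((5743 + 7679) + (-3 + 115))/2 = -(13422 + 112)/2 = -½*13534 = -6767)
(b(45, y) + F(1))/(U + 43351) = (-73 - 118*1²)/(-6767 + 43351) = (-73 - 118*1)/36584 = (-73 - 118)*(1/36584) = -191*1/36584 = -191/36584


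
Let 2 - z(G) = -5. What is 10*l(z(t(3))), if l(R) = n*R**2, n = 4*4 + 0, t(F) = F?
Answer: 7840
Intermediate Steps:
z(G) = 7 (z(G) = 2 - 1*(-5) = 2 + 5 = 7)
n = 16 (n = 16 + 0 = 16)
l(R) = 16*R**2
10*l(z(t(3))) = 10*(16*7**2) = 10*(16*49) = 10*784 = 7840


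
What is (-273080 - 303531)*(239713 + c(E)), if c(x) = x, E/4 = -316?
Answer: -137492316339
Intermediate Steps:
E = -1264 (E = 4*(-316) = -1264)
(-273080 - 303531)*(239713 + c(E)) = (-273080 - 303531)*(239713 - 1264) = -576611*238449 = -137492316339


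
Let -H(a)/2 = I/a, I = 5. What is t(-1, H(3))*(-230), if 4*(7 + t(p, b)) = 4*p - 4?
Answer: 2070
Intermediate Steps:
H(a) = -10/a
t(p, b) = -8 + p (t(p, b) = -7 + (4*p - 4)/4 = -7 + (-4 + 4*p)/4 = -7 + (-1 + p) = -8 + p)
t(-1, H(3))*(-230) = (-8 - 1)*(-230) = -9*(-230) = 2070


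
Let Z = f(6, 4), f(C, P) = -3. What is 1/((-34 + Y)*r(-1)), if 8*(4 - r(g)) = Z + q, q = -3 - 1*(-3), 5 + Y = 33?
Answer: -4/105 ≈ -0.038095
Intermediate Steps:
Y = 28 (Y = -5 + 33 = 28)
q = 0 (q = -3 + 3 = 0)
Z = -3
r(g) = 35/8 (r(g) = 4 - (-3 + 0)/8 = 4 - 1/8*(-3) = 4 + 3/8 = 35/8)
1/((-34 + Y)*r(-1)) = 1/((-34 + 28)*(35/8)) = 1/(-6*35/8) = 1/(-105/4) = -4/105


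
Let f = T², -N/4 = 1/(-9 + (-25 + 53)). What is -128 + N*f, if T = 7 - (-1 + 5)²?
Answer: -2756/19 ≈ -145.05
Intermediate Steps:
N = -4/19 (N = -4/(-9 + (-25 + 53)) = -4/(-9 + 28) = -4/19 ≈ -0.21053)
T = -9 (T = 7 - 1*4² = 7 - 1*16 = 7 - 16 = -9)
f = 81 (f = (-9)² = 81)
-128 + N*f = -128 - 4/19*81 = -128 - 324/19 = -2756/19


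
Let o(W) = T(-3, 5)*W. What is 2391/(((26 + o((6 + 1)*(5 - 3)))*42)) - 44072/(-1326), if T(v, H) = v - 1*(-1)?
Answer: 88597/18564 ≈ 4.7725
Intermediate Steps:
T(v, H) = 1 + v (T(v, H) = v + 1 = 1 + v)
o(W) = -2*W (o(W) = (1 - 3)*W = -2*W)
2391/(((26 + o((6 + 1)*(5 - 3)))*42)) - 44072/(-1326) = 2391/(((26 - 2*(6 + 1)*(5 - 3))*42)) - 44072/(-1326) = 2391/(((26 - 14*2)*42)) - 44072*(-1/1326) = 2391/(((26 - 2*14)*42)) + 22036/663 = 2391/(((26 - 28)*42)) + 22036/663 = 2391/((-2*42)) + 22036/663 = 2391/(-84) + 22036/663 = 2391*(-1/84) + 22036/663 = -797/28 + 22036/663 = 88597/18564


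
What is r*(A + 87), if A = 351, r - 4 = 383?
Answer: 169506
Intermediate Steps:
r = 387 (r = 4 + 383 = 387)
r*(A + 87) = 387*(351 + 87) = 387*438 = 169506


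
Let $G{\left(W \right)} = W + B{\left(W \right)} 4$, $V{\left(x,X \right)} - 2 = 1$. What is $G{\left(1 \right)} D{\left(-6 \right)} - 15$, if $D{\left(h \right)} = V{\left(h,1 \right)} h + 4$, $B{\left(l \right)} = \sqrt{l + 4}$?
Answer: $-29 - 56 \sqrt{5} \approx -154.22$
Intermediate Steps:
$B{\left(l \right)} = \sqrt{4 + l}$
$V{\left(x,X \right)} = 3$ ($V{\left(x,X \right)} = 2 + 1 = 3$)
$D{\left(h \right)} = 4 + 3 h$ ($D{\left(h \right)} = 3 h + 4 = 4 + 3 h$)
$G{\left(W \right)} = W + 4 \sqrt{4 + W}$ ($G{\left(W \right)} = W + \sqrt{4 + W} 4 = W + 4 \sqrt{4 + W}$)
$G{\left(1 \right)} D{\left(-6 \right)} - 15 = \left(1 + 4 \sqrt{4 + 1}\right) \left(4 + 3 \left(-6\right)\right) - 15 = \left(1 + 4 \sqrt{5}\right) \left(4 - 18\right) - 15 = \left(1 + 4 \sqrt{5}\right) \left(-14\right) - 15 = \left(-14 - 56 \sqrt{5}\right) - 15 = -29 - 56 \sqrt{5}$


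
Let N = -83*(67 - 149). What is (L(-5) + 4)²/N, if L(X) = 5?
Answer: 81/6806 ≈ 0.011901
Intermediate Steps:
N = 6806 (N = -83*(-82) = 6806)
(L(-5) + 4)²/N = (5 + 4)²/6806 = 9²*(1/6806) = 81*(1/6806) = 81/6806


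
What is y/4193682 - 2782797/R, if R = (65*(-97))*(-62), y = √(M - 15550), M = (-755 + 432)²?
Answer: -2782797/390910 + √88779/4193682 ≈ -7.1187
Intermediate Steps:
M = 104329 (M = (-323)² = 104329)
y = √88779 (y = √(104329 - 15550) = √88779 ≈ 297.96)
R = 390910 (R = -6305*(-62) = 390910)
y/4193682 - 2782797/R = √88779/4193682 - 2782797/390910 = -2782797/390910 + √88779/4193682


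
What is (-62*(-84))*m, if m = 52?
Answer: 270816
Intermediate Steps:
(-62*(-84))*m = -62*(-84)*52 = 5208*52 = 270816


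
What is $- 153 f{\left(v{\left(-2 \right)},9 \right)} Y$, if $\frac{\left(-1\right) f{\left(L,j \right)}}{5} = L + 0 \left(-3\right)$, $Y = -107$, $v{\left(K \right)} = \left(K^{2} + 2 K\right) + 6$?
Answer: $-491130$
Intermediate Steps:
$v{\left(K \right)} = 6 + K^{2} + 2 K$
$f{\left(L,j \right)} = - 5 L$ ($f{\left(L,j \right)} = - 5 \left(L + 0 \left(-3\right)\right) = - 5 \left(L + 0\right) = - 5 L$)
$- 153 f{\left(v{\left(-2 \right)},9 \right)} Y = - 153 \left(- 5 \left(6 + \left(-2\right)^{2} + 2 \left(-2\right)\right)\right) \left(-107\right) = - 153 \left(- 5 \left(6 + 4 - 4\right)\right) \left(-107\right) = - 153 \left(\left(-5\right) 6\right) \left(-107\right) = \left(-153\right) \left(-30\right) \left(-107\right) = 4590 \left(-107\right) = -491130$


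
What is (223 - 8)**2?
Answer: 46225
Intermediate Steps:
(223 - 8)**2 = 215**2 = 46225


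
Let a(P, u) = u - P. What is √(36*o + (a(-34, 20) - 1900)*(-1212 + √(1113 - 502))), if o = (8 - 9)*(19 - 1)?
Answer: √(2236704 - 1846*√611) ≈ 1480.2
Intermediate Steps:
o = -18 (o = -1*18 = -18)
√(36*o + (a(-34, 20) - 1900)*(-1212 + √(1113 - 502))) = √(36*(-18) + ((20 - 1*(-34)) - 1900)*(-1212 + √(1113 - 502))) = √(-648 + ((20 + 34) - 1900)*(-1212 + √611)) = √(-648 + (54 - 1900)*(-1212 + √611)) = √(-648 - 1846*(-1212 + √611)) = √(-648 + (2237352 - 1846*√611)) = √(2236704 - 1846*√611)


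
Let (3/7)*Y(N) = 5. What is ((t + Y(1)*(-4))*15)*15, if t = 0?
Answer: -10500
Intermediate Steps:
Y(N) = 35/3 (Y(N) = (7/3)*5 = 35/3)
((t + Y(1)*(-4))*15)*15 = ((0 + (35/3)*(-4))*15)*15 = ((0 - 140/3)*15)*15 = -140/3*15*15 = -700*15 = -10500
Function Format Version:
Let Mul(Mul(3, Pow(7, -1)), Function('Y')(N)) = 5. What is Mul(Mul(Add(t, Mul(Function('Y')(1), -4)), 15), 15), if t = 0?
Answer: -10500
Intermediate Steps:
Function('Y')(N) = Rational(35, 3) (Function('Y')(N) = Mul(Rational(7, 3), 5) = Rational(35, 3))
Mul(Mul(Add(t, Mul(Function('Y')(1), -4)), 15), 15) = Mul(Mul(Add(0, Mul(Rational(35, 3), -4)), 15), 15) = Mul(Mul(Add(0, Rational(-140, 3)), 15), 15) = Mul(Mul(Rational(-140, 3), 15), 15) = Mul(-700, 15) = -10500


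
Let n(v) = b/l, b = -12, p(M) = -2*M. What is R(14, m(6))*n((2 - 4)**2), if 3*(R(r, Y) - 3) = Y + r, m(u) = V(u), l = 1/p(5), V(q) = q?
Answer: 1160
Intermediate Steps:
l = -1/10 (l = 1/(-2*5) = 1/(-10) = -1/10 ≈ -0.10000)
m(u) = u
R(r, Y) = 3 + Y/3 + r/3 (R(r, Y) = 3 + (Y + r)/3 = 3 + (Y/3 + r/3) = 3 + Y/3 + r/3)
n(v) = 120 (n(v) = -12/(-1/10) = -12*(-10) = 120)
R(14, m(6))*n((2 - 4)**2) = (3 + (1/3)*6 + (1/3)*14)*120 = (3 + 2 + 14/3)*120 = (29/3)*120 = 1160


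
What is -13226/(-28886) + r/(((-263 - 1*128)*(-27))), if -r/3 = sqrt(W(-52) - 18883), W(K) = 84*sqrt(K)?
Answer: 6613/14443 - sqrt(-18883 + 168*I*sqrt(13))/3519 ≈ 0.45724 - 0.039055*I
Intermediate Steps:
r = -3*sqrt(-18883 + 168*I*sqrt(13)) (r = -3*sqrt(84*sqrt(-52) - 18883) = -3*sqrt(84*(2*I*sqrt(13)) - 18883) = -3*sqrt(168*I*sqrt(13) - 18883) = -3*sqrt(-18883 + 168*I*sqrt(13)) ≈ -6.6112 - 412.3*I)
-13226/(-28886) + r/(((-263 - 1*128)*(-27))) = -13226/(-28886) + (-3*sqrt(-18883 + 168*I*sqrt(13)))/(((-263 - 1*128)*(-27))) = -13226*(-1/28886) + (-3*sqrt(-18883 + 168*I*sqrt(13)))/(((-263 - 128)*(-27))) = 6613/14443 + (-3*sqrt(-18883 + 168*I*sqrt(13)))/((-391*(-27))) = 6613/14443 - 3*sqrt(-18883 + 168*I*sqrt(13))/10557 = 6613/14443 - 3*sqrt(-18883 + 168*I*sqrt(13))*(1/10557) = 6613/14443 - sqrt(-18883 + 168*I*sqrt(13))/3519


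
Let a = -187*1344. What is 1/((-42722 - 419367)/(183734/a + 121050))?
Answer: -15211535333/58067952096 ≈ -0.26196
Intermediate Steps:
a = -251328
1/((-42722 - 419367)/(183734/a + 121050)) = 1/((-42722 - 419367)/(183734/(-251328) + 121050)) = 1/(-462089/(183734*(-1/251328) + 121050)) = 1/(-462089/(-91867/125664 + 121050)) = 1/(-462089/15211535333/125664) = 1/(-462089*125664/15211535333) = 1/(-58067952096/15211535333) = -15211535333/58067952096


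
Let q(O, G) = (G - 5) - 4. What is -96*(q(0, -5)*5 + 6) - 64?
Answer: 6080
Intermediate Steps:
q(O, G) = -9 + G (q(O, G) = (-5 + G) - 4 = -9 + G)
-96*(q(0, -5)*5 + 6) - 64 = -96*((-9 - 5)*5 + 6) - 64 = -96*(-14*5 + 6) - 64 = -96*(-70 + 6) - 64 = -96*(-64) - 64 = 6144 - 64 = 6080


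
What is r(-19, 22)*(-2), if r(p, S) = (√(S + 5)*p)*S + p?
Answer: 38 + 2508*√3 ≈ 4382.0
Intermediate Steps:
r(p, S) = p + S*p*√(5 + S) (r(p, S) = (√(5 + S)*p)*S + p = (p*√(5 + S))*S + p = S*p*√(5 + S) + p = p + S*p*√(5 + S))
r(-19, 22)*(-2) = -19*(1 + 22*√(5 + 22))*(-2) = -19*(1 + 22*√27)*(-2) = -19*(1 + 22*(3*√3))*(-2) = -19*(1 + 66*√3)*(-2) = (-19 - 1254*√3)*(-2) = 38 + 2508*√3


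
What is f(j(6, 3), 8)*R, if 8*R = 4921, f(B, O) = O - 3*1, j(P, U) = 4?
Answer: 24605/8 ≈ 3075.6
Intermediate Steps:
f(B, O) = -3 + O (f(B, O) = O - 3 = -3 + O)
R = 4921/8 (R = (⅛)*4921 = 4921/8 ≈ 615.13)
f(j(6, 3), 8)*R = (-3 + 8)*(4921/8) = 5*(4921/8) = 24605/8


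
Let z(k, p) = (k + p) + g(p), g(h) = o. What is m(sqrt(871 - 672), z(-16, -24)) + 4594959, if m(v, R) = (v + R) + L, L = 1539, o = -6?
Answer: 4596452 + sqrt(199) ≈ 4.5965e+6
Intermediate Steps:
g(h) = -6
z(k, p) = -6 + k + p (z(k, p) = (k + p) - 6 = -6 + k + p)
m(v, R) = 1539 + R + v (m(v, R) = (v + R) + 1539 = (R + v) + 1539 = 1539 + R + v)
m(sqrt(871 - 672), z(-16, -24)) + 4594959 = (1539 + (-6 - 16 - 24) + sqrt(871 - 672)) + 4594959 = (1539 - 46 + sqrt(199)) + 4594959 = (1493 + sqrt(199)) + 4594959 = 4596452 + sqrt(199)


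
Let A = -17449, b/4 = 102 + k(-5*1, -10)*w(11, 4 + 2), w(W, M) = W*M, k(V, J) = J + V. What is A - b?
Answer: -13897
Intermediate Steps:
w(W, M) = M*W
b = -3552 (b = 4*(102 + (-10 - 5*1)*((4 + 2)*11)) = 4*(102 + (-10 - 5)*(6*11)) = 4*(102 - 15*66) = 4*(102 - 990) = 4*(-888) = -3552)
A - b = -17449 - 1*(-3552) = -17449 + 3552 = -13897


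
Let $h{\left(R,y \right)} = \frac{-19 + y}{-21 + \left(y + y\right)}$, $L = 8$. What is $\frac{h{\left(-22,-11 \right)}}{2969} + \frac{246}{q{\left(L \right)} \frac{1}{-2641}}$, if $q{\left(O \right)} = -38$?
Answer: $\frac{2182722729}{127667} \approx 17097.0$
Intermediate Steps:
$h{\left(R,y \right)} = \frac{-19 + y}{-21 + 2 y}$
$\frac{h{\left(-22,-11 \right)}}{2969} + \frac{246}{q{\left(L \right)} \frac{1}{-2641}} = \frac{\frac{1}{-21 + 2 \left(-11\right)} \left(-19 - 11\right)}{2969} + \frac{246}{\left(-38\right) \frac{1}{-2641}} = \frac{1}{-21 - 22} \left(-30\right) \frac{1}{2969} + \frac{246}{\left(-38\right) \left(- \frac{1}{2641}\right)} = \frac{1}{-43} \left(-30\right) \frac{1}{2969} + \frac{246}{\frac{2}{139}} = \left(- \frac{1}{43}\right) \left(-30\right) \frac{1}{2969} + 246 \cdot \frac{139}{2} = \frac{30}{43} \cdot \frac{1}{2969} + 17097 = \frac{30}{127667} + 17097 = \frac{2182722729}{127667}$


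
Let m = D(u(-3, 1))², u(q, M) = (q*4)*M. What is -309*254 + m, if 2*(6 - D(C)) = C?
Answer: -78342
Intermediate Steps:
u(q, M) = 4*M*q (u(q, M) = (4*q)*M = 4*M*q)
D(C) = 6 - C/2
m = 144 (m = (6 - 2*(-3))² = (6 - ½*(-12))² = (6 + 6)² = 12² = 144)
-309*254 + m = -309*254 + 144 = -78486 + 144 = -78342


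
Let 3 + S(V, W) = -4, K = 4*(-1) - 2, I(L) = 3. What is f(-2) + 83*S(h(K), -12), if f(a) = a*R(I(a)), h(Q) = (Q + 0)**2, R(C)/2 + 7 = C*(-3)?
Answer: -517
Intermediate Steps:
K = -6 (K = -4 - 2 = -6)
R(C) = -14 - 6*C (R(C) = -14 + 2*(C*(-3)) = -14 + 2*(-3*C) = -14 - 6*C)
h(Q) = Q**2
f(a) = -32*a (f(a) = a*(-14 - 6*3) = a*(-14 - 18) = a*(-32) = -32*a)
S(V, W) = -7 (S(V, W) = -3 - 4 = -7)
f(-2) + 83*S(h(K), -12) = -32*(-2) + 83*(-7) = 64 - 581 = -517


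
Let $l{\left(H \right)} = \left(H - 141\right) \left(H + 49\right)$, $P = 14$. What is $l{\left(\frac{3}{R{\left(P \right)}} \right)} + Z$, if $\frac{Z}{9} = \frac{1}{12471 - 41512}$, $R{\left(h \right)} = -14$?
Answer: $- \frac{39213802695}{5692036} \approx -6889.2$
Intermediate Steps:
$l{\left(H \right)} = \left(-141 + H\right) \left(49 + H\right)$
$Z = - \frac{9}{29041}$ ($Z = \frac{9}{12471 - 41512} = \frac{9}{-29041} = 9 \left(- \frac{1}{29041}\right) = - \frac{9}{29041} \approx -0.00030991$)
$l{\left(\frac{3}{R{\left(P \right)}} \right)} + Z = \left(-6909 + \left(\frac{3}{-14}\right)^{2} - 92 \frac{3}{-14}\right) - \frac{9}{29041} = \left(-6909 + \left(3 \left(- \frac{1}{14}\right)\right)^{2} - 92 \cdot 3 \left(- \frac{1}{14}\right)\right) - \frac{9}{29041} = \left(-6909 + \left(- \frac{3}{14}\right)^{2} - - \frac{138}{7}\right) - \frac{9}{29041} = \left(-6909 + \frac{9}{196} + \frac{138}{7}\right) - \frac{9}{29041} = - \frac{1350291}{196} - \frac{9}{29041} = - \frac{39213802695}{5692036}$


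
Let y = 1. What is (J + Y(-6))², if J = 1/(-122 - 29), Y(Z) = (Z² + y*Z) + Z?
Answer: 13126129/22801 ≈ 575.68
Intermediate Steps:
Y(Z) = Z² + 2*Z (Y(Z) = (Z² + 1*Z) + Z = (Z² + Z) + Z = (Z + Z²) + Z = Z² + 2*Z)
J = -1/151 (J = 1/(-151) = -1/151 ≈ -0.0066225)
(J + Y(-6))² = (-1/151 - 6*(2 - 6))² = (-1/151 - 6*(-4))² = (-1/151 + 24)² = (3623/151)² = 13126129/22801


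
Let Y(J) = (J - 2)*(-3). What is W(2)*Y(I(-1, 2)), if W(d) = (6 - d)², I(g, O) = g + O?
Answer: 48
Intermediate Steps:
I(g, O) = O + g
Y(J) = 6 - 3*J (Y(J) = (-2 + J)*(-3) = 6 - 3*J)
W(2)*Y(I(-1, 2)) = (-6 + 2)²*(6 - 3*(2 - 1)) = (-4)²*(6 - 3*1) = 16*(6 - 3) = 16*3 = 48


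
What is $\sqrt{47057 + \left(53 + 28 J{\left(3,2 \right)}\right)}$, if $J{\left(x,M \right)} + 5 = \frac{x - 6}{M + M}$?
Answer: $\sqrt{46949} \approx 216.68$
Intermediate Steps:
$J{\left(x,M \right)} = -5 + \frac{-6 + x}{2 M}$ ($J{\left(x,M \right)} = -5 + \frac{x - 6}{M + M} = -5 + \frac{-6 + x}{2 M}$)
$\sqrt{47057 + \left(53 + 28 J{\left(3,2 \right)}\right)} = \sqrt{47057 + \left(53 + 28 \frac{-6 + 3 - 20}{2 \cdot 2}\right)} = \sqrt{47057 + \left(53 + 28 \cdot \frac{1}{2} \cdot \frac{1}{2} \left(-6 + 3 - 20\right)\right)} = \sqrt{47057 + \left(53 + 28 \cdot \frac{1}{2} \cdot \frac{1}{2} \left(-23\right)\right)} = \sqrt{47057 + \left(53 + 28 \left(- \frac{23}{4}\right)\right)} = \sqrt{47057 + \left(53 - 161\right)} = \sqrt{47057 - 108} = \sqrt{46949}$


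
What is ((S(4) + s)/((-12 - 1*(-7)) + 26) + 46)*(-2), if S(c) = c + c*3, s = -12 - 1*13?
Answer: -638/7 ≈ -91.143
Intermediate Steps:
s = -25 (s = -12 - 13 = -25)
S(c) = 4*c (S(c) = c + 3*c = 4*c)
((S(4) + s)/((-12 - 1*(-7)) + 26) + 46)*(-2) = ((4*4 - 25)/((-12 - 1*(-7)) + 26) + 46)*(-2) = ((16 - 25)/((-12 + 7) + 26) + 46)*(-2) = (-9/(-5 + 26) + 46)*(-2) = (-9/21 + 46)*(-2) = (-9*1/21 + 46)*(-2) = (-3/7 + 46)*(-2) = (319/7)*(-2) = -638/7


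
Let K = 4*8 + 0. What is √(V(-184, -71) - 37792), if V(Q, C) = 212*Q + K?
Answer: 4*I*√4798 ≈ 277.07*I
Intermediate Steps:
K = 32 (K = 32 + 0 = 32)
V(Q, C) = 32 + 212*Q (V(Q, C) = 212*Q + 32 = 32 + 212*Q)
√(V(-184, -71) - 37792) = √((32 + 212*(-184)) - 37792) = √((32 - 39008) - 37792) = √(-38976 - 37792) = √(-76768) = 4*I*√4798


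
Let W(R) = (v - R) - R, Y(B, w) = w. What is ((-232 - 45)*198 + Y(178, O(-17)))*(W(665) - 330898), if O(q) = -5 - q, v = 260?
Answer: 18203133312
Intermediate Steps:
W(R) = 260 - 2*R (W(R) = (260 - R) - R = 260 - 2*R)
((-232 - 45)*198 + Y(178, O(-17)))*(W(665) - 330898) = ((-232 - 45)*198 + (-5 - 1*(-17)))*((260 - 2*665) - 330898) = (-277*198 + (-5 + 17))*((260 - 1330) - 330898) = (-54846 + 12)*(-1070 - 330898) = -54834*(-331968) = 18203133312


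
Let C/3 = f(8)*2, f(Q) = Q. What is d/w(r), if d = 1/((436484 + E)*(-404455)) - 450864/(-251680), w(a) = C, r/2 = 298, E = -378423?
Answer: 132345839435683/3546130189499040 ≈ 0.037321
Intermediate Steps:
r = 596 (r = 2*298 = 596)
C = 48 (C = 3*(8*2) = 3*16 = 48)
w(a) = 48
d = 132345839435683/73877712281230 (d = 1/((436484 - 378423)*(-404455)) - 450864/(-251680) = -1/404455/58061 - 450864*(-1/251680) = (1/58061)*(-1/404455) + 28179/15730 = -1/23483061755 + 28179/15730 = 132345839435683/73877712281230 ≈ 1.7914)
d/w(r) = (132345839435683/73877712281230)/48 = (132345839435683/73877712281230)*(1/48) = 132345839435683/3546130189499040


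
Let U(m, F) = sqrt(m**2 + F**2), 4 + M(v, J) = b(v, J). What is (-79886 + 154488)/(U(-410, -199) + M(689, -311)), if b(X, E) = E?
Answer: 11749815/54238 + 484913*sqrt(1229)/54238 ≈ 530.06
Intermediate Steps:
M(v, J) = -4 + J
U(m, F) = sqrt(F**2 + m**2)
(-79886 + 154488)/(U(-410, -199) + M(689, -311)) = (-79886 + 154488)/(sqrt((-199)**2 + (-410)**2) + (-4 - 311)) = 74602/(sqrt(39601 + 168100) - 315) = 74602/(sqrt(207701) - 315) = 74602/(13*sqrt(1229) - 315) = 74602/(-315 + 13*sqrt(1229))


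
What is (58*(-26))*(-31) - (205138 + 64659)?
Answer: -223049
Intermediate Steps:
(58*(-26))*(-31) - (205138 + 64659) = -1508*(-31) - 1*269797 = 46748 - 269797 = -223049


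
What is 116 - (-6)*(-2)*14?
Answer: -52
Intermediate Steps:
116 - (-6)*(-2)*14 = 116 - 3*4*14 = 116 - 12*14 = 116 - 168 = -52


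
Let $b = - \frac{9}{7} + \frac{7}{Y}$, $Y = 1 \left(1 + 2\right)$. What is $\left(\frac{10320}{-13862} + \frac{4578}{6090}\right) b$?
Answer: $\frac{5522}{727755} \approx 0.0075877$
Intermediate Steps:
$Y = 3$ ($Y = 1 \cdot 3 = 3$)
$b = \frac{22}{21}$ ($b = - \frac{9}{7} + \frac{7}{3} = \frac{22}{21} \approx 1.0476$)
$\left(\frac{10320}{-13862} + \frac{4578}{6090}\right) b = \left(\frac{10320}{-13862} + \frac{4578}{6090}\right) \frac{22}{21} = \left(10320 \left(- \frac{1}{13862}\right) + 4578 \cdot \frac{1}{6090}\right) \frac{22}{21} = \left(- \frac{5160}{6931} + \frac{109}{145}\right) \frac{22}{21} = \frac{251}{34655} \cdot \frac{22}{21} = \frac{5522}{727755}$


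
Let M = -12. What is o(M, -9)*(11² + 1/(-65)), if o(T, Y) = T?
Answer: -94368/65 ≈ -1451.8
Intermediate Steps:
o(M, -9)*(11² + 1/(-65)) = -12*(11² + 1/(-65)) = -12*(121 - 1/65) = -12*7864/65 = -94368/65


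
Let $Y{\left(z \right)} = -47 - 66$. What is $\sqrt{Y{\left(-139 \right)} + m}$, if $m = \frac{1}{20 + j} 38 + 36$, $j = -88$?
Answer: $\frac{3 i \sqrt{9962}}{34} \approx 8.8067 i$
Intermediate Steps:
$Y{\left(z \right)} = -113$ ($Y{\left(z \right)} = -47 - 66 = -113$)
$m = \frac{1205}{34}$ ($m = \frac{1}{20 - 88} \cdot 38 + 36 = \frac{1}{-68} \cdot 38 + 36 = \left(- \frac{1}{68}\right) 38 + 36 = - \frac{19}{34} + 36 = \frac{1205}{34} \approx 35.441$)
$\sqrt{Y{\left(-139 \right)} + m} = \sqrt{-113 + \frac{1205}{34}} = \sqrt{- \frac{2637}{34}} = \frac{3 i \sqrt{9962}}{34}$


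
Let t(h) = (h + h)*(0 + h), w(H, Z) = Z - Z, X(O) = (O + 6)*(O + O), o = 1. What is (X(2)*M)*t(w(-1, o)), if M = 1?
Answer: 0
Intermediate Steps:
X(O) = 2*O*(6 + O) (X(O) = (6 + O)*(2*O) = 2*O*(6 + O))
w(H, Z) = 0
t(h) = 2*h² (t(h) = (2*h)*h = 2*h²)
(X(2)*M)*t(w(-1, o)) = ((2*2*(6 + 2))*1)*(2*0²) = ((2*2*8)*1)*(2*0) = (32*1)*0 = 32*0 = 0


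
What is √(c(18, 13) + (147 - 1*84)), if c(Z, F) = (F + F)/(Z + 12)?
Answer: √14370/15 ≈ 7.9917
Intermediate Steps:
c(Z, F) = 2*F/(12 + Z) (c(Z, F) = (2*F)/(12 + Z) = 2*F/(12 + Z))
√(c(18, 13) + (147 - 1*84)) = √(2*13/(12 + 18) + (147 - 1*84)) = √(2*13/30 + (147 - 84)) = √(2*13*(1/30) + 63) = √(13/15 + 63) = √(958/15) = √14370/15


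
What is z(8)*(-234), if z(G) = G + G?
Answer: -3744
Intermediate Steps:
z(G) = 2*G
z(8)*(-234) = (2*8)*(-234) = 16*(-234) = -3744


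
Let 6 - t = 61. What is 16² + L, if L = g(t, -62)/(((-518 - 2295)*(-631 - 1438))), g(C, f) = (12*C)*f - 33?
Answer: 1489985719/5820097 ≈ 256.01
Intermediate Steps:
t = -55 (t = 6 - 1*61 = 6 - 61 = -55)
g(C, f) = -33 + 12*C*f (g(C, f) = 12*C*f - 33 = -33 + 12*C*f)
L = 40887/5820097 (L = (-33 + 12*(-55)*(-62))/(((-518 - 2295)*(-631 - 1438))) = (-33 + 40920)/((-2813*(-2069))) = 40887/5820097 ≈ 0.0070251)
16² + L = 16² + 40887/5820097 = 256 + 40887/5820097 = 1489985719/5820097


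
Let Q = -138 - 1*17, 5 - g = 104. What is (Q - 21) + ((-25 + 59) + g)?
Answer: -241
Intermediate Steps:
g = -99 (g = 5 - 1*104 = 5 - 104 = -99)
Q = -155 (Q = -138 - 17 = -155)
(Q - 21) + ((-25 + 59) + g) = (-155 - 21) + ((-25 + 59) - 99) = -176 + (34 - 99) = -176 - 65 = -241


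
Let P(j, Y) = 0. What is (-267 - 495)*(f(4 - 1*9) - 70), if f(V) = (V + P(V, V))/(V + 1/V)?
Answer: 683895/13 ≈ 52607.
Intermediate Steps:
f(V) = V/(V + 1/V) (f(V) = (V + 0)/(V + 1/V) = V/(V + 1/V))
(-267 - 495)*(f(4 - 1*9) - 70) = (-267 - 495)*((4 - 1*9)²/(1 + (4 - 1*9)²) - 70) = -762*((4 - 9)²/(1 + (4 - 9)²) - 70) = -762*((-5)²/(1 + (-5)²) - 70) = -762*(25/(1 + 25) - 70) = -762*(25/26 - 70) = -762*(-1795/26) = 683895/13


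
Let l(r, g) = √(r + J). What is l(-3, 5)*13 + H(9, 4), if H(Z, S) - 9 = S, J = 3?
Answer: 13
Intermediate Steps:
H(Z, S) = 9 + S
l(r, g) = √(3 + r) (l(r, g) = √(r + 3) = √(3 + r))
l(-3, 5)*13 + H(9, 4) = √(3 - 3)*13 + (9 + 4) = √0*13 + 13 = 0*13 + 13 = 0 + 13 = 13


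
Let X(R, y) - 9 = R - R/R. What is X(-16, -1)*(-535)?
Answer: 4280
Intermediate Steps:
X(R, y) = 8 + R (X(R, y) = 9 + (R - R/R) = 9 + (R - 1*1) = 9 + (R - 1) = 9 + (-1 + R) = 8 + R)
X(-16, -1)*(-535) = (8 - 16)*(-535) = -8*(-535) = 4280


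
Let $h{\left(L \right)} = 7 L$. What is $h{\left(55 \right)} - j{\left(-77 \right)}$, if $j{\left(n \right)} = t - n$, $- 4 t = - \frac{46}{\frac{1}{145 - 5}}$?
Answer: $-1302$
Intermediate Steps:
$t = 1610$ ($t = - \frac{\left(-46\right) \frac{1}{\frac{1}{145 - 5}}}{4} = - \frac{\left(-46\right) \frac{1}{\frac{1}{140}}}{4} = - \frac{\left(-46\right) 140}{4} = \left(- \frac{1}{4}\right) \left(-6440\right) = 1610$)
$j{\left(n \right)} = 1610 - n$
$h{\left(55 \right)} - j{\left(-77 \right)} = 7 \cdot 55 - \left(1610 - -77\right) = 385 - \left(1610 + 77\right) = 385 - 1687 = -1302$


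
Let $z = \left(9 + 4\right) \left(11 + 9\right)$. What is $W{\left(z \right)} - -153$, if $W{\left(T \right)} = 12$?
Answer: $165$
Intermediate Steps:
$z = 260$ ($z = 13 \cdot 20 = 260$)
$W{\left(z \right)} - -153 = 12 - -153 = 12 + 153 = 165$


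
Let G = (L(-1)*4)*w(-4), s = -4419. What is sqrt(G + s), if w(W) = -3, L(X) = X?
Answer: I*sqrt(4407) ≈ 66.385*I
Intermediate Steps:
G = 12 (G = -1*4*(-3) = -4*(-3) = 12)
sqrt(G + s) = sqrt(12 - 4419) = sqrt(-4407) = I*sqrt(4407)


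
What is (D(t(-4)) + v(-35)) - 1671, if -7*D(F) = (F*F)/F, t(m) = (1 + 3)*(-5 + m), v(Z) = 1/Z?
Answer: -58306/35 ≈ -1665.9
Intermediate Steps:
v(Z) = 1/Z
t(m) = -20 + 4*m (t(m) = 4*(-5 + m) = -20 + 4*m)
D(F) = -F/7 (D(F) = -F*F/(7*F) = -F²/(7*F) = -F/7)
(D(t(-4)) + v(-35)) - 1671 = (-(-20 + 4*(-4))/7 + 1/(-35)) - 1671 = (-(-20 - 16)/7 - 1/35) - 1671 = (-⅐*(-36) - 1/35) - 1671 = (36/7 - 1/35) - 1671 = 179/35 - 1671 = -58306/35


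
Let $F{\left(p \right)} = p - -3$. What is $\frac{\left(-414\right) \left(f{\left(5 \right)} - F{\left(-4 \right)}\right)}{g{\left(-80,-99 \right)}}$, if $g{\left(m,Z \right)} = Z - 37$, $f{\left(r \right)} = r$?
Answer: $\frac{621}{34} \approx 18.265$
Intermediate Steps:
$F{\left(p \right)} = 3 + p$ ($F{\left(p \right)} = p + 3 = 3 + p$)
$g{\left(m,Z \right)} = -37 + Z$ ($g{\left(m,Z \right)} = Z - 37 = -37 + Z$)
$\frac{\left(-414\right) \left(f{\left(5 \right)} - F{\left(-4 \right)}\right)}{g{\left(-80,-99 \right)}} = \frac{\left(-414\right) \left(5 - \left(3 - 4\right)\right)}{-37 - 99} = \frac{\left(-414\right) \left(5 - -1\right)}{-136} = - 414 \left(5 + 1\right) \left(- \frac{1}{136}\right) = \left(-414\right) 6 \left(- \frac{1}{136}\right) = \left(-2484\right) \left(- \frac{1}{136}\right) = \frac{621}{34}$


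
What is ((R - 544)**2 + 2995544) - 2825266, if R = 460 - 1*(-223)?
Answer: 189599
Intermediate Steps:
R = 683 (R = 460 + 223 = 683)
((R - 544)**2 + 2995544) - 2825266 = ((683 - 544)**2 + 2995544) - 2825266 = (139**2 + 2995544) - 2825266 = (19321 + 2995544) - 2825266 = 3014865 - 2825266 = 189599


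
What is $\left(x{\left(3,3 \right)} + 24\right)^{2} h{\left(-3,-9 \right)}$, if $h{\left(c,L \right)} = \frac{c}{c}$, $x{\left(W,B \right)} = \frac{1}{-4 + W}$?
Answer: $529$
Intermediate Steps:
$h{\left(c,L \right)} = 1$
$\left(x{\left(3,3 \right)} + 24\right)^{2} h{\left(-3,-9 \right)} = \left(\frac{1}{-4 + 3} + 24\right)^{2} \cdot 1 = \left(\frac{1}{-1} + 24\right)^{2} \cdot 1 = \left(-1 + 24\right)^{2} \cdot 1 = 23^{2} \cdot 1 = 529 \cdot 1 = 529$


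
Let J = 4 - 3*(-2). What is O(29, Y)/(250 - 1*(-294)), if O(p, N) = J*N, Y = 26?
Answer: 65/136 ≈ 0.47794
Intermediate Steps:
J = 10 (J = 4 + 6 = 10)
O(p, N) = 10*N
O(29, Y)/(250 - 1*(-294)) = (10*26)/(250 - 1*(-294)) = 260/(250 + 294) = 260/544 = 260*(1/544) = 65/136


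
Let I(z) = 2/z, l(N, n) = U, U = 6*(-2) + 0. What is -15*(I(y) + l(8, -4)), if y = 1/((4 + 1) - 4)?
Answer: 150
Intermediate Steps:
U = -12 (U = -12 + 0 = -12)
l(N, n) = -12
y = 1 (y = 1/(5 - 4) = 1/1 = 1)
-15*(I(y) + l(8, -4)) = -15*(2/1 - 12) = -15*(2*1 - 12) = -15*(2 - 12) = -15*(-10) = 150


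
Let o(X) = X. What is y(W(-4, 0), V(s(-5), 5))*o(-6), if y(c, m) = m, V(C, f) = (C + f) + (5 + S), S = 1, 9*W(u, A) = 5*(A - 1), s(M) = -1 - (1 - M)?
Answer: -24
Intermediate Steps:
s(M) = -2 + M (s(M) = -1 + (-1 + M) = -2 + M)
W(u, A) = -5/9 + 5*A/9 (W(u, A) = (5*(A - 1))/9 = (5*(-1 + A))/9 = (-5 + 5*A)/9 = -5/9 + 5*A/9)
V(C, f) = 6 + C + f (V(C, f) = (C + f) + (5 + 1) = (C + f) + 6 = 6 + C + f)
y(W(-4, 0), V(s(-5), 5))*o(-6) = (6 + (-2 - 5) + 5)*(-6) = (6 - 7 + 5)*(-6) = 4*(-6) = -24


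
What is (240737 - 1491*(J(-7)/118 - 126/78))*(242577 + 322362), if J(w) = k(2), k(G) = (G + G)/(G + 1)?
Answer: 105349658627934/767 ≈ 1.3735e+11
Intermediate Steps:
k(G) = 2*G/(1 + G) (k(G) = (2*G)/(1 + G) = 2*G/(1 + G))
J(w) = 4/3 (J(w) = 2*2/(1 + 2) = 2*2/3 = 2*2*(1/3) = 4/3)
(240737 - 1491*(J(-7)/118 - 126/78))*(242577 + 322362) = (240737 - 1491*((4/3)/118 - 126/78))*(242577 + 322362) = (240737 - 1491*((4/3)*(1/118) - 126*1/78))*564939 = (240737 - 1491*(2/177 - 21/13))*564939 = (240737 - 1491*(-3691/2301))*564939 = (240737 + 1834427/767)*564939 = (186479706/767)*564939 = 105349658627934/767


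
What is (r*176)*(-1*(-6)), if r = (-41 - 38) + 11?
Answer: -71808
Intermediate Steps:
r = -68 (r = -79 + 11 = -68)
(r*176)*(-1*(-6)) = (-68*176)*(-1*(-6)) = -11968*6 = -71808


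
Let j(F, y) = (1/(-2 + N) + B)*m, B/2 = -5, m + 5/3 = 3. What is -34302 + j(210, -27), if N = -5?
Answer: -720626/21 ≈ -34316.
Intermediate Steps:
m = 4/3 (m = -5/3 + 3 = 4/3 ≈ 1.3333)
B = -10 (B = 2*(-5) = -10)
j(F, y) = -284/21 (j(F, y) = (1/(-2 - 5) - 10)*(4/3) = (1/(-7) - 10)*(4/3) = (-⅐ - 10)*(4/3) = -71/7*4/3 = -284/21)
-34302 + j(210, -27) = -34302 - 284/21 = -720626/21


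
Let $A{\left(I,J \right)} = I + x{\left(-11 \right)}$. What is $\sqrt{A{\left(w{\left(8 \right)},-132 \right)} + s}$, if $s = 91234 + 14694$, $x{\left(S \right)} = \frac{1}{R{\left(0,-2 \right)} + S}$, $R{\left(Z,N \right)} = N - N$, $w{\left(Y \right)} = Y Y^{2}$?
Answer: $\frac{\sqrt{12879229}}{11} \approx 326.25$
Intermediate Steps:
$w{\left(Y \right)} = Y^{3}$
$R{\left(Z,N \right)} = 0$
$x{\left(S \right)} = \frac{1}{S}$ ($x{\left(S \right)} = \frac{1}{0 + S} = \frac{1}{S}$)
$A{\left(I,J \right)} = - \frac{1}{11} + I$ ($A{\left(I,J \right)} = I + \frac{1}{-11} = I - \frac{1}{11} = - \frac{1}{11} + I$)
$s = 105928$
$\sqrt{A{\left(w{\left(8 \right)},-132 \right)} + s} = \sqrt{\left(- \frac{1}{11} + 8^{3}\right) + 105928} = \sqrt{\left(- \frac{1}{11} + 512\right) + 105928} = \sqrt{\frac{5631}{11} + 105928} = \sqrt{\frac{1170839}{11}} = \frac{\sqrt{12879229}}{11}$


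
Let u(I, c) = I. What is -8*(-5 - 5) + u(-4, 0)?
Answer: 76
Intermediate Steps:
-8*(-5 - 5) + u(-4, 0) = -8*(-5 - 5) - 4 = -8*(-10) - 4 = 80 - 4 = 76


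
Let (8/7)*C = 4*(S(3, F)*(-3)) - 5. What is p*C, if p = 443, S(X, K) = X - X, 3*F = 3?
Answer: -15505/8 ≈ -1938.1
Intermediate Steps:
F = 1 (F = (⅓)*3 = 1)
S(X, K) = 0
C = -35/8 (C = 7*(4*(0*(-3)) - 5)/8 = 7*(4*0 - 5)/8 = 7*(0 - 5)/8 = (7/8)*(-5) = -35/8 ≈ -4.3750)
p*C = 443*(-35/8) = -15505/8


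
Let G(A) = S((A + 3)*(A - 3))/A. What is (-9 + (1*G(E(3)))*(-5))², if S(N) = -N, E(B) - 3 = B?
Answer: 729/4 ≈ 182.25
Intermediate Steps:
E(B) = 3 + B
G(A) = -(-3 + A)*(3 + A)/A (G(A) = (-(A + 3)*(A - 3))/A = (-(3 + A)*(-3 + A))/A = (-(-3 + A)*(3 + A))/A = -(-3 + A)*(3 + A)/A)
(-9 + (1*G(E(3)))*(-5))² = (-9 + (1*(-(3 + 3) + 9/(3 + 3)))*(-5))² = (-9 + (1*(-1*6 + 9/6))*(-5))² = (-9 + (1*(-6 + 9*(⅙)))*(-5))² = (-9 + (1*(-6 + 3/2))*(-5))² = (-9 + (1*(-9/2))*(-5))² = (-9 - 9/2*(-5))² = (-9 + 45/2)² = (27/2)² = 729/4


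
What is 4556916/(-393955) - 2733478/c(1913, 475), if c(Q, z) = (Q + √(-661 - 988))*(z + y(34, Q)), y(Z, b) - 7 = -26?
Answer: (-1038976848*√1649 + 2525996372969*I)/(89821740*(√1649 - 1913*I)) ≈ -14.699 + 0.066487*I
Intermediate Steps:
y(Z, b) = -19 (y(Z, b) = 7 - 26 = -19)
c(Q, z) = (-19 + z)*(Q + I*√1649) (c(Q, z) = (Q + √(-661 - 988))*(z - 19) = (Q + √(-1649))*(-19 + z) = (Q + I*√1649)*(-19 + z) = (-19 + z)*(Q + I*√1649))
4556916/(-393955) - 2733478/c(1913, 475) = 4556916/(-393955) - 2733478/(-19*1913 + 1913*475 - 19*I*√1649 + I*475*√1649) = 4556916*(-1/393955) - 2733478/(-36347 + 908675 - 19*I*√1649 + 475*I*√1649) = -4556916/393955 - 2733478/(872328 + 456*I*√1649)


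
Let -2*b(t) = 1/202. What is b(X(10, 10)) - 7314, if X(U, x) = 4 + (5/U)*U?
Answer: -2954857/404 ≈ -7314.0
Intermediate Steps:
X(U, x) = 9 (X(U, x) = 4 + 5 = 9)
b(t) = -1/404 (b(t) = -1/2/202 = -1/2*1/202 = -1/404)
b(X(10, 10)) - 7314 = -1/404 - 7314 = -2954857/404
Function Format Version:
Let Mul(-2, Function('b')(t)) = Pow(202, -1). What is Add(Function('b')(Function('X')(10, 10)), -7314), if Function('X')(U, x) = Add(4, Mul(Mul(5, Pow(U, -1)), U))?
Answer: Rational(-2954857, 404) ≈ -7314.0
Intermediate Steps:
Function('X')(U, x) = 9 (Function('X')(U, x) = Add(4, 5) = 9)
Function('b')(t) = Rational(-1, 404) (Function('b')(t) = Mul(Rational(-1, 2), Pow(202, -1)) = Mul(Rational(-1, 2), Rational(1, 202)) = Rational(-1, 404))
Add(Function('b')(Function('X')(10, 10)), -7314) = Add(Rational(-1, 404), -7314) = Rational(-2954857, 404)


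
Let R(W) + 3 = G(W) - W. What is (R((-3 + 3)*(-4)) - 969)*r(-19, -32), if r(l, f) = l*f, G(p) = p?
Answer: -590976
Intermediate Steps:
R(W) = -3 (R(W) = -3 + (W - W) = -3 + 0 = -3)
r(l, f) = f*l
(R((-3 + 3)*(-4)) - 969)*r(-19, -32) = (-3 - 969)*(-32*(-19)) = -972*608 = -590976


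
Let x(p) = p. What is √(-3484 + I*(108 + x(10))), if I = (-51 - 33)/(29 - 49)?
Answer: I*√74710/5 ≈ 54.666*I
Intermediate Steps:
I = 21/5 (I = -84/(-20) = -84*(-1/20) = 21/5 ≈ 4.2000)
√(-3484 + I*(108 + x(10))) = √(-3484 + 21*(108 + 10)/5) = √(-3484 + (21/5)*118) = √(-3484 + 2478/5) = √(-14942/5) = I*√74710/5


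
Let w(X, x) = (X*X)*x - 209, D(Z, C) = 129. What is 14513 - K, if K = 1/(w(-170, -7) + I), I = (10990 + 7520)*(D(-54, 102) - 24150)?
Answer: 6455835481348/444831219 ≈ 14513.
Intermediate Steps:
I = -444628710 (I = (10990 + 7520)*(129 - 24150) = 18510*(-24021) = -444628710)
w(X, x) = -209 + x*X² (w(X, x) = X²*x - 209 = x*X² - 209 = -209 + x*X²)
K = -1/444831219 (K = 1/((-209 - 7*(-170)²) - 444628710) = 1/((-209 - 7*28900) - 444628710) = 1/((-209 - 202300) - 444628710) = 1/(-202509 - 444628710) = 1/(-444831219) = -1/444831219 ≈ -2.2480e-9)
14513 - K = 14513 - 1*(-1/444831219) = 14513 + 1/444831219 = 6455835481348/444831219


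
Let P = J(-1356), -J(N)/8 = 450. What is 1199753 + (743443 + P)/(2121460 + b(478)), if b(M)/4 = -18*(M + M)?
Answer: 2462647340727/2052628 ≈ 1.1998e+6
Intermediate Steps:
J(N) = -3600 (J(N) = -8*450 = -3600)
P = -3600
b(M) = -144*M (b(M) = 4*(-18*(M + M)) = 4*(-36*M) = -144*M)
1199753 + (743443 + P)/(2121460 + b(478)) = 1199753 + (743443 - 3600)/(2121460 - 144*478) = 1199753 + 739843/(2121460 - 68832) = 1199753 + 739843/2052628 = 2462647340727/2052628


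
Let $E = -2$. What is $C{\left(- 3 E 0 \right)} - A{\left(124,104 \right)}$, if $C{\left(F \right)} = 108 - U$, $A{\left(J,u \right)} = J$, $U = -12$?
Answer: $-4$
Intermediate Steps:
$C{\left(F \right)} = 120$ ($C{\left(F \right)} = 108 - -12 = 108 + 12 = 120$)
$C{\left(- 3 E 0 \right)} - A{\left(124,104 \right)} = 120 - 124 = -4$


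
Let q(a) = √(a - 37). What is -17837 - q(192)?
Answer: -17837 - √155 ≈ -17849.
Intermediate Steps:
q(a) = √(-37 + a)
-17837 - q(192) = -17837 - √(-37 + 192) = -17837 - √155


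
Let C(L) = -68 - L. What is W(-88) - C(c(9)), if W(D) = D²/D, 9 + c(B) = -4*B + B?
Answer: -56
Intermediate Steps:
c(B) = -9 - 3*B (c(B) = -9 + (-4*B + B) = -9 - 3*B)
W(D) = D
W(-88) - C(c(9)) = -88 - (-68 - (-9 - 3*9)) = -88 - (-68 - (-9 - 27)) = -88 - (-68 - 1*(-36)) = -88 - (-68 + 36) = -88 - 1*(-32) = -88 + 32 = -56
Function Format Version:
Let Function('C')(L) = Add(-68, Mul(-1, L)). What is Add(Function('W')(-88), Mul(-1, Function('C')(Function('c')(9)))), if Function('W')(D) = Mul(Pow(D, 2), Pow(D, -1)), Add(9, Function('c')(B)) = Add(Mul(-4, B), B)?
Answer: -56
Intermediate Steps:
Function('c')(B) = Add(-9, Mul(-3, B)) (Function('c')(B) = Add(-9, Add(Mul(-4, B), B)) = Add(-9, Mul(-3, B)))
Function('W')(D) = D
Add(Function('W')(-88), Mul(-1, Function('C')(Function('c')(9)))) = Add(-88, Mul(-1, Add(-68, Mul(-1, Add(-9, Mul(-3, 9)))))) = Add(-88, Mul(-1, Add(-68, Mul(-1, Add(-9, -27))))) = Add(-88, Mul(-1, Add(-68, Mul(-1, -36)))) = Add(-88, Mul(-1, Add(-68, 36))) = Add(-88, Mul(-1, -32)) = Add(-88, 32) = -56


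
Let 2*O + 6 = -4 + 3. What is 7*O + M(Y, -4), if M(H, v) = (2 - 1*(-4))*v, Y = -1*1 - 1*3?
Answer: -97/2 ≈ -48.500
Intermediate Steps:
O = -7/2 (O = -3 + (-4 + 3)/2 = -3 + (½)*(-1) = -3 - ½ = -7/2 ≈ -3.5000)
Y = -4 (Y = -1 - 3 = -4)
M(H, v) = 6*v (M(H, v) = (2 + 4)*v = 6*v)
7*O + M(Y, -4) = 7*(-7/2) + 6*(-4) = -49/2 - 24 = -97/2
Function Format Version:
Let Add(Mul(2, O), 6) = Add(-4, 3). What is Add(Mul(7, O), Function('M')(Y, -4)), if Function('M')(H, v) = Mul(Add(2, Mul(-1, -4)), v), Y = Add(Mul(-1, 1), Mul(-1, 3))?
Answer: Rational(-97, 2) ≈ -48.500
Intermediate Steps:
O = Rational(-7, 2) (O = Add(-3, Mul(Rational(1, 2), Add(-4, 3))) = Add(-3, Mul(Rational(1, 2), -1)) = Add(-3, Rational(-1, 2)) = Rational(-7, 2) ≈ -3.5000)
Y = -4 (Y = Add(-1, -3) = -4)
Function('M')(H, v) = Mul(6, v) (Function('M')(H, v) = Mul(Add(2, 4), v) = Mul(6, v))
Add(Mul(7, O), Function('M')(Y, -4)) = Add(Mul(7, Rational(-7, 2)), Mul(6, -4)) = Add(Rational(-49, 2), -24) = Rational(-97, 2)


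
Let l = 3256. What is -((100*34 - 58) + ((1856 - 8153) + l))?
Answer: -301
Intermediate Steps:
-((100*34 - 58) + ((1856 - 8153) + l)) = -((100*34 - 58) + ((1856 - 8153) + 3256)) = -((3400 - 58) + (-6297 + 3256)) = -(3342 - 3041) = -1*301 = -301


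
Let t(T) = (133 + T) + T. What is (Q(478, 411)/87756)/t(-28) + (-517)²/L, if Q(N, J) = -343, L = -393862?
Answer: -129018823781/190100645196 ≈ -0.67869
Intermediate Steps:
t(T) = 133 + 2*T
(Q(478, 411)/87756)/t(-28) + (-517)²/L = (-343/87756)/(133 + 2*(-28)) + (-517)²/(-393862) = (-343*1/87756)/(133 - 56) + 267289*(-1/393862) = -343/87756/77 - 267289/393862 = -343/87756*1/77 - 267289/393862 = -49/965316 - 267289/393862 = -129018823781/190100645196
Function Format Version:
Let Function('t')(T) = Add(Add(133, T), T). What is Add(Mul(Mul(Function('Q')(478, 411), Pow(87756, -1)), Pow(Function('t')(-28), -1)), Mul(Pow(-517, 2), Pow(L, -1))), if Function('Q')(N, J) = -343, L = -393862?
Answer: Rational(-129018823781, 190100645196) ≈ -0.67869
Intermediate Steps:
Function('t')(T) = Add(133, Mul(2, T))
Add(Mul(Mul(Function('Q')(478, 411), Pow(87756, -1)), Pow(Function('t')(-28), -1)), Mul(Pow(-517, 2), Pow(L, -1))) = Add(Mul(Mul(-343, Pow(87756, -1)), Pow(Add(133, Mul(2, -28)), -1)), Mul(Pow(-517, 2), Pow(-393862, -1))) = Add(Mul(Mul(-343, Rational(1, 87756)), Pow(Add(133, -56), -1)), Mul(267289, Rational(-1, 393862))) = Add(Mul(Rational(-343, 87756), Pow(77, -1)), Rational(-267289, 393862)) = Add(Mul(Rational(-343, 87756), Rational(1, 77)), Rational(-267289, 393862)) = Add(Rational(-49, 965316), Rational(-267289, 393862)) = Rational(-129018823781, 190100645196)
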